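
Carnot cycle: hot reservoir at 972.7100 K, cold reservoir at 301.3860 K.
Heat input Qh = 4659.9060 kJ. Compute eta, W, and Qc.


eta = 1 - 301.3860/972.7100 = 0.6902
W = 0.6902 * 4659.9060 = 3216.0734 kJ
Qc = 4659.9060 - 3216.0734 = 1443.8326 kJ

eta = 69.0158%, W = 3216.0734 kJ, Qc = 1443.8326 kJ


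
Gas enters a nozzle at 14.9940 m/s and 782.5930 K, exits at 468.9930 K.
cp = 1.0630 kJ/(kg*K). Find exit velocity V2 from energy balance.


dT = 313.6000 K
2*cp*1000*dT = 666713.6000
V1^2 = 224.8200
V2 = sqrt(666938.4200) = 816.6630 m/s

816.6630 m/s


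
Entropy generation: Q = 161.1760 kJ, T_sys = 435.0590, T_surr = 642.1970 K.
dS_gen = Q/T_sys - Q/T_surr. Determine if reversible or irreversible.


dS_sys = 161.1760/435.0590 = 0.3705 kJ/K
dS_surr = -161.1760/642.1970 = -0.2510 kJ/K
dS_gen = 0.3705 - 0.2510 = 0.1195 kJ/K (irreversible)

dS_gen = 0.1195 kJ/K, irreversible


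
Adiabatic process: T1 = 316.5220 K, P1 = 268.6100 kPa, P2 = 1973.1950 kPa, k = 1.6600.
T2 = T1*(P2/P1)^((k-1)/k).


(k-1)/k = 0.3976
(P2/P1)^exp = 2.2097
T2 = 316.5220 * 2.2097 = 699.4170 K

699.4170 K


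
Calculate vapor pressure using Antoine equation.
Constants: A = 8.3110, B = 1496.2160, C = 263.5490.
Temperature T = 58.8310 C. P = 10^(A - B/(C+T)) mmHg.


C+T = 322.3800
B/(C+T) = 4.6412
log10(P) = 8.3110 - 4.6412 = 3.6698
P = 10^3.6698 = 4675.6673 mmHg

4675.6673 mmHg


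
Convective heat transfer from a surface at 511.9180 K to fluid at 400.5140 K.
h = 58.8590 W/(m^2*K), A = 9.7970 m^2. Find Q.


dT = 111.4040 K
Q = 58.8590 * 9.7970 * 111.4040 = 64240.1834 W

64240.1834 W


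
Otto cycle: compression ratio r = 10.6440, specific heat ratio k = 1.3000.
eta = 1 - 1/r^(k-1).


r^(k-1) = 2.0330
eta = 1 - 1/2.0330 = 0.5081 = 50.8109%

50.8109%


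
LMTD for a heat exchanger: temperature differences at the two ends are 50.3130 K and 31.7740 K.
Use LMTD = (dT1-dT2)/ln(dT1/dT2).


dT1/dT2 = 1.5835
ln(dT1/dT2) = 0.4596
LMTD = 18.5390 / 0.4596 = 40.3359 K

40.3359 K


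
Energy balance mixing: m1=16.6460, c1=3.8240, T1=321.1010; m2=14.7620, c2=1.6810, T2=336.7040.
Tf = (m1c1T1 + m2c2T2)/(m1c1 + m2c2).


num = 28794.7442
den = 88.4692
Tf = 325.4775 K

325.4775 K


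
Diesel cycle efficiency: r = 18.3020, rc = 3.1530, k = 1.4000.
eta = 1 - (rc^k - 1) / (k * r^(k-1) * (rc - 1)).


r^(k-1) = 3.1989
rc^k = 4.9913
eta = 0.5861 = 58.6055%

58.6055%


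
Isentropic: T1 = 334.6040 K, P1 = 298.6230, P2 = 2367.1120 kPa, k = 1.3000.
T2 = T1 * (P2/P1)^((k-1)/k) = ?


(k-1)/k = 0.2308
(P2/P1)^exp = 1.6124
T2 = 334.6040 * 1.6124 = 539.5289 K

539.5289 K


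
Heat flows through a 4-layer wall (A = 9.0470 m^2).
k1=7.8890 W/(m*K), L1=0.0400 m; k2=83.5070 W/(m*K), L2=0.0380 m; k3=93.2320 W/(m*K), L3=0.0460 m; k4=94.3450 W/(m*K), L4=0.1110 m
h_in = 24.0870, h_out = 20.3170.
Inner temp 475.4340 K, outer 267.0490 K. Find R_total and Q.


R_conv_in = 1/(24.0870*9.0470) = 0.0046
R_1 = 0.0400/(7.8890*9.0470) = 0.0006
R_2 = 0.0380/(83.5070*9.0470) = 5.0299e-05
R_3 = 0.0460/(93.2320*9.0470) = 5.4537e-05
R_4 = 0.1110/(94.3450*9.0470) = 0.0001
R_conv_out = 1/(20.3170*9.0470) = 0.0054
R_total = 0.0108 K/W
Q = 208.3850 / 0.0108 = 19250.8203 W

R_total = 0.0108 K/W, Q = 19250.8203 W


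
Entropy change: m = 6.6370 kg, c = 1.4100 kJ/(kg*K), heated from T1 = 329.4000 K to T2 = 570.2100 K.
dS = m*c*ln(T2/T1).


T2/T1 = 1.7311
ln(T2/T1) = 0.5487
dS = 6.6370 * 1.4100 * 0.5487 = 5.1351 kJ/K

5.1351 kJ/K


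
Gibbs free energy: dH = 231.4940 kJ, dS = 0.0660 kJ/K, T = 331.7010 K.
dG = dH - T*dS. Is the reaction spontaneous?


T*dS = 331.7010 * 0.0660 = 21.8923 kJ
dG = 231.4940 - 21.8923 = 209.6017 kJ (non-spontaneous)

dG = 209.6017 kJ, non-spontaneous


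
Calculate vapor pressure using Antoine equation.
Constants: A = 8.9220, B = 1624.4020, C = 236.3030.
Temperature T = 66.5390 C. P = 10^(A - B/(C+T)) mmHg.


C+T = 302.8420
B/(C+T) = 5.3639
log10(P) = 8.9220 - 5.3639 = 3.5581
P = 10^3.5581 = 3615.2663 mmHg

3615.2663 mmHg


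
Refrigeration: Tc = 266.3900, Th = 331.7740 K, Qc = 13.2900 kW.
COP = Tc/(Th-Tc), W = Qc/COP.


COP = 266.3900 / 65.3840 = 4.0742
W = 13.2900 / 4.0742 = 3.2620 kW

COP = 4.0742, W = 3.2620 kW


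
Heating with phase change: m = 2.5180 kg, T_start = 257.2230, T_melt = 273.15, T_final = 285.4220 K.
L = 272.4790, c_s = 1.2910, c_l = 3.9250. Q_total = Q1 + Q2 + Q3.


Q1 (sensible, solid) = 2.5180 * 1.2910 * 15.9270 = 51.7745 kJ
Q2 (latent) = 2.5180 * 272.4790 = 686.1021 kJ
Q3 (sensible, liquid) = 2.5180 * 3.9250 * 12.2720 = 121.2860 kJ
Q_total = 859.1626 kJ

859.1626 kJ


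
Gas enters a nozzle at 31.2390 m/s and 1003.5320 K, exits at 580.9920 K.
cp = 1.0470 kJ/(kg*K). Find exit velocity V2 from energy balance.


dT = 422.5400 K
2*cp*1000*dT = 884798.7600
V1^2 = 975.8751
V2 = sqrt(885774.6351) = 941.1560 m/s

941.1560 m/s


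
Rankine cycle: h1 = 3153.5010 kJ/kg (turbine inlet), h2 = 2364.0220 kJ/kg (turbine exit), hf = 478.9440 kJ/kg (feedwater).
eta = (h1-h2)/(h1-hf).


W = 789.4790 kJ/kg
Q_in = 2674.5570 kJ/kg
eta = 0.2952 = 29.5181%

eta = 29.5181%


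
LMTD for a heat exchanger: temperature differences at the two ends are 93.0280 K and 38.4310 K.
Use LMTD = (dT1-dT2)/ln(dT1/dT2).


dT1/dT2 = 2.4206
ln(dT1/dT2) = 0.8840
LMTD = 54.5970 / 0.8840 = 61.7588 K

61.7588 K


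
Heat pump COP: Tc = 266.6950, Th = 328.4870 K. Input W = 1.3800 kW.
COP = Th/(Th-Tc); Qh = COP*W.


COP = 328.4870 / 61.7920 = 5.3160
Qh = 5.3160 * 1.3800 = 7.3361 kW

COP = 5.3160, Qh = 7.3361 kW


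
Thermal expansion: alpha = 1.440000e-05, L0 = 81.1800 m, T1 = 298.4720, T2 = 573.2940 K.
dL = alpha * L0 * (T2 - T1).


dT = 274.8220 K
dL = 1.440000e-05 * 81.1800 * 274.8220 = 0.321265 m
L_final = 81.501265 m

dL = 0.321265 m


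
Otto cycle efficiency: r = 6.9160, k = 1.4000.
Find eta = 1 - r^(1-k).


r^(k-1) = 2.1674
eta = 1 - 1/2.1674 = 0.5386 = 53.8621%

53.8621%


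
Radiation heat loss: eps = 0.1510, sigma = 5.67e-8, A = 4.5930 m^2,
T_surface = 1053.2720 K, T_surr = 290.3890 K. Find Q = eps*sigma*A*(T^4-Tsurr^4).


T^4 = 1.2307e+12
Tsurr^4 = 7.1108e+09
Q = 0.1510 * 5.67e-8 * 4.5930 * 1.2236e+12 = 48117.3928 W

48117.3928 W


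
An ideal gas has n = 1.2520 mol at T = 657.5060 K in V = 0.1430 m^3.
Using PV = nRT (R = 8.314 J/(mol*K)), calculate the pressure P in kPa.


P = nRT/V = 1.2520 * 8.314 * 657.5060 / 0.1430
= 6844.0641 / 0.1430 = 47860.5882 Pa = 47.8606 kPa

47.8606 kPa


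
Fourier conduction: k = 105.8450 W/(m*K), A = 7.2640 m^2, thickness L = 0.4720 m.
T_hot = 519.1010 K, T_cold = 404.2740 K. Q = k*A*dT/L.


dT = 114.8270 K
Q = 105.8450 * 7.2640 * 114.8270 / 0.4720 = 187045.9041 W

187045.9041 W


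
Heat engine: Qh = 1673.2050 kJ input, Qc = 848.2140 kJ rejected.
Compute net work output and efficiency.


W = 1673.2050 - 848.2140 = 824.9910 kJ
eta = 824.9910 / 1673.2050 = 0.4931 = 49.3060%

W = 824.9910 kJ, eta = 49.3060%


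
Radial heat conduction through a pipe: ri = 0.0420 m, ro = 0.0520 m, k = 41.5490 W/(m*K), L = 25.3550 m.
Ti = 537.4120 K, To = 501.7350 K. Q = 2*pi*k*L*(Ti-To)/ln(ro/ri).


dT = 35.6770 K
ln(ro/ri) = 0.2136
Q = 2*pi*41.5490*25.3550*35.6770 / 0.2136 = 1105716.5289 W

1105716.5289 W


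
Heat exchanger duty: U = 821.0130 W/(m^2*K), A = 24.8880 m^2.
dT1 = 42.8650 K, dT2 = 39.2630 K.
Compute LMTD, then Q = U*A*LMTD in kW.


LMTD = 41.0377 K
Q = 821.0130 * 24.8880 * 41.0377 = 838537.6895 W = 838.5377 kW

838.5377 kW


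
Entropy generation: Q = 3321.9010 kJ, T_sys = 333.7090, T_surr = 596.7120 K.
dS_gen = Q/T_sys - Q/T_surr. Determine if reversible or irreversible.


dS_sys = 3321.9010/333.7090 = 9.9545 kJ/K
dS_surr = -3321.9010/596.7120 = -5.5670 kJ/K
dS_gen = 9.9545 - 5.5670 = 4.3875 kJ/K (irreversible)

dS_gen = 4.3875 kJ/K, irreversible


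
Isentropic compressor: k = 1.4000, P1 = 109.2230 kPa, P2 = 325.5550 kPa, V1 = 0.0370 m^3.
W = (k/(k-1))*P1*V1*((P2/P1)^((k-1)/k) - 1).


(k-1)/k = 0.2857
(P2/P1)^exp = 1.3662
W = 3.5000 * 109.2230 * 0.0370 * (1.3662 - 1) = 5.1798 kJ

5.1798 kJ


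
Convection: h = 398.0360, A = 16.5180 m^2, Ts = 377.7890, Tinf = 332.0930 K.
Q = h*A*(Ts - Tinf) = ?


dT = 45.6960 K
Q = 398.0360 * 16.5180 * 45.6960 = 300440.1712 W

300440.1712 W


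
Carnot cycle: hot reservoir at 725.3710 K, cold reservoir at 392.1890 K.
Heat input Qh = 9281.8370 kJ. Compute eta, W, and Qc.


eta = 1 - 392.1890/725.3710 = 0.4593
W = 0.4593 * 9281.8370 = 4263.3921 kJ
Qc = 9281.8370 - 4263.3921 = 5018.4449 kJ

eta = 45.9326%, W = 4263.3921 kJ, Qc = 5018.4449 kJ


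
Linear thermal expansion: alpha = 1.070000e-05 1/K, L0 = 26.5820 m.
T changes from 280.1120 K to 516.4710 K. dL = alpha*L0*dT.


dT = 236.3590 K
dL = 1.070000e-05 * 26.5820 * 236.3590 = 0.067227 m
L_final = 26.649227 m

dL = 0.067227 m


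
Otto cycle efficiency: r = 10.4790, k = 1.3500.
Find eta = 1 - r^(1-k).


r^(k-1) = 2.2757
eta = 1 - 1/2.2757 = 0.5606 = 56.0572%

56.0572%


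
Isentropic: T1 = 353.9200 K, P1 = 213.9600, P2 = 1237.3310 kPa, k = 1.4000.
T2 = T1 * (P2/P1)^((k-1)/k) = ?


(k-1)/k = 0.2857
(P2/P1)^exp = 1.6510
T2 = 353.9200 * 1.6510 = 584.3367 K

584.3367 K


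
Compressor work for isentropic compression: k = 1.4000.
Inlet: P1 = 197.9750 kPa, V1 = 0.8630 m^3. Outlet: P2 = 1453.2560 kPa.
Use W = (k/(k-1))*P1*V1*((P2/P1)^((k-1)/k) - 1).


(k-1)/k = 0.2857
(P2/P1)^exp = 1.7675
W = 3.5000 * 197.9750 * 0.8630 * (1.7675 - 1) = 458.9341 kJ

458.9341 kJ


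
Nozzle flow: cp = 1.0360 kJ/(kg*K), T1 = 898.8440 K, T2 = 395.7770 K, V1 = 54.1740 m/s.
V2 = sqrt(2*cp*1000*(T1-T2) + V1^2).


dT = 503.0670 K
2*cp*1000*dT = 1042354.8240
V1^2 = 2934.8223
V2 = sqrt(1045289.6463) = 1022.3941 m/s

1022.3941 m/s


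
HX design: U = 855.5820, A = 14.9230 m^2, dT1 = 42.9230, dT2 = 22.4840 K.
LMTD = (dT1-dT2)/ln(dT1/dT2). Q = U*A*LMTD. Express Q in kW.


LMTD = 31.6098 K
Q = 855.5820 * 14.9230 * 31.6098 = 403588.8169 W = 403.5888 kW

403.5888 kW


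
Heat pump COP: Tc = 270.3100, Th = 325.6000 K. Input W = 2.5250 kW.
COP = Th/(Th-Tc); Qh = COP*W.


COP = 325.6000 / 55.2900 = 5.8889
Qh = 5.8889 * 2.5250 = 14.8696 kW

COP = 5.8889, Qh = 14.8696 kW


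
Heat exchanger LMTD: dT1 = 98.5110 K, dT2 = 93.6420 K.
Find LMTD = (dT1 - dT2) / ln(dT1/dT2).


dT1/dT2 = 1.0520
ln(dT1/dT2) = 0.0507
LMTD = 4.8690 / 0.0507 = 96.0559 K

96.0559 K


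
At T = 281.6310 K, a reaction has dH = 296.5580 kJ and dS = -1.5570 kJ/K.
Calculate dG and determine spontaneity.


T*dS = 281.6310 * -1.5570 = -438.4995 kJ
dG = 296.5580 + 438.4995 = 735.0575 kJ (non-spontaneous)

dG = 735.0575 kJ, non-spontaneous


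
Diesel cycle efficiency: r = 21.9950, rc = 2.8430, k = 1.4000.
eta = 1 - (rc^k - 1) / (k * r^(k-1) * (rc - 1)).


r^(k-1) = 3.4429
rc^k = 4.3180
eta = 0.6265 = 62.6492%

62.6492%


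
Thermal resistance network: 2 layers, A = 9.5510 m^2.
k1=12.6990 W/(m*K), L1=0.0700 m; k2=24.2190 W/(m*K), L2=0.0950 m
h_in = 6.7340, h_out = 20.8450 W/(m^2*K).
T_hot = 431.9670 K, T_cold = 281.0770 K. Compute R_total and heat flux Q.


R_conv_in = 1/(6.7340*9.5510) = 0.0155
R_1 = 0.0700/(12.6990*9.5510) = 0.0006
R_2 = 0.0950/(24.2190*9.5510) = 0.0004
R_conv_out = 1/(20.8450*9.5510) = 0.0050
R_total = 0.0216 K/W
Q = 150.8900 / 0.0216 = 6998.9991 W

R_total = 0.0216 K/W, Q = 6998.9991 W


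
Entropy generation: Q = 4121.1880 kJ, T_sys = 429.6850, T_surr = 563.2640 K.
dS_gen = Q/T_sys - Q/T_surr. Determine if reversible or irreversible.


dS_sys = 4121.1880/429.6850 = 9.5912 kJ/K
dS_surr = -4121.1880/563.2640 = -7.3166 kJ/K
dS_gen = 9.5912 - 7.3166 = 2.2746 kJ/K (irreversible)

dS_gen = 2.2746 kJ/K, irreversible


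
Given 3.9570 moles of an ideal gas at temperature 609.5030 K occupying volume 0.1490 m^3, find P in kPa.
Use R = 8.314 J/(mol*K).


P = nRT/V = 3.9570 * 8.314 * 609.5030 / 0.1490
= 20051.7332 / 0.1490 = 134575.3908 Pa = 134.5754 kPa

134.5754 kPa


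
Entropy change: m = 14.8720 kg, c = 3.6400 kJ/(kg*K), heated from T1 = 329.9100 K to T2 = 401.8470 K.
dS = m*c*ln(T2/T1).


T2/T1 = 1.2181
ln(T2/T1) = 0.1973
dS = 14.8720 * 3.6400 * 0.1973 = 10.6780 kJ/K

10.6780 kJ/K


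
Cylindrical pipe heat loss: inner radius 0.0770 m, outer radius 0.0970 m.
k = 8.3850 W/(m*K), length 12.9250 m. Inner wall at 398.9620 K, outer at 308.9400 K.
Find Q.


dT = 90.0220 K
ln(ro/ri) = 0.2309
Q = 2*pi*8.3850*12.9250*90.0220 / 0.2309 = 265477.5251 W

265477.5251 W


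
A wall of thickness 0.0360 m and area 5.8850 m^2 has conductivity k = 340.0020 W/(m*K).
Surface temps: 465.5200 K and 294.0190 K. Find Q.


dT = 171.5010 K
Q = 340.0020 * 5.8850 * 171.5010 / 0.0360 = 9532176.9296 W

9532176.9296 W


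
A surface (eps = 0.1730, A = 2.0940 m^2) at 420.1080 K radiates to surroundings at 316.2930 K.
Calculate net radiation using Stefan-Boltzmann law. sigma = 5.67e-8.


T^4 = 3.1149e+10
Tsurr^4 = 1.0008e+10
Q = 0.1730 * 5.67e-8 * 2.0940 * 2.1141e+10 = 434.2359 W

434.2359 W


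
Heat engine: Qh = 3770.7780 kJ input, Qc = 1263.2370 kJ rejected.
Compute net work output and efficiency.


W = 3770.7780 - 1263.2370 = 2507.5410 kJ
eta = 2507.5410 / 3770.7780 = 0.6650 = 66.4993%

W = 2507.5410 kJ, eta = 66.4993%


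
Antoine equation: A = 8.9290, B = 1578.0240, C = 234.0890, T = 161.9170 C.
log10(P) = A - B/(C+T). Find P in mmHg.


C+T = 396.0060
B/(C+T) = 3.9848
log10(P) = 8.9290 - 3.9848 = 4.9442
P = 10^4.9442 = 87932.8776 mmHg

87932.8776 mmHg


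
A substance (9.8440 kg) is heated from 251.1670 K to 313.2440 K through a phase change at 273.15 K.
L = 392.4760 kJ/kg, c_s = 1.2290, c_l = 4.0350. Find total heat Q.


Q1 (sensible, solid) = 9.8440 * 1.2290 * 21.9830 = 265.9564 kJ
Q2 (latent) = 9.8440 * 392.4760 = 3863.5337 kJ
Q3 (sensible, liquid) = 9.8440 * 4.0350 * 40.0940 = 1592.5553 kJ
Q_total = 5722.0455 kJ

5722.0455 kJ


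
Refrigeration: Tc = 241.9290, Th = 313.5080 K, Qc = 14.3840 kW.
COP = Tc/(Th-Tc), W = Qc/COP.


COP = 241.9290 / 71.5790 = 3.3799
W = 14.3840 / 3.3799 = 4.2558 kW

COP = 3.3799, W = 4.2558 kW


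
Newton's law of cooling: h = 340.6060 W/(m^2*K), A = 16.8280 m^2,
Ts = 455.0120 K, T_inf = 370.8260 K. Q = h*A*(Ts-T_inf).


dT = 84.1860 K
Q = 340.6060 * 16.8280 * 84.1860 = 482530.3920 W

482530.3920 W


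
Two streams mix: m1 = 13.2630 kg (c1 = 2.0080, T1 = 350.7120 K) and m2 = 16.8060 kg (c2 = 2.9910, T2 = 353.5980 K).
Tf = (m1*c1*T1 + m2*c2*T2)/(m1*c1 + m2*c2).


num = 27114.4193
den = 76.8989
Tf = 352.5985 K

352.5985 K


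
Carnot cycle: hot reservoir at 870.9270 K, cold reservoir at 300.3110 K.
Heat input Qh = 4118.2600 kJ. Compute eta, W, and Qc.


eta = 1 - 300.3110/870.9270 = 0.6552
W = 0.6552 * 4118.2600 = 2698.2113 kJ
Qc = 4118.2600 - 2698.2113 = 1420.0487 kJ

eta = 65.5182%, W = 2698.2113 kJ, Qc = 1420.0487 kJ


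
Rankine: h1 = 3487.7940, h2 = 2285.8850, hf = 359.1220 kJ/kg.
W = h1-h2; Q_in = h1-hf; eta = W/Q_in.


W = 1201.9090 kJ/kg
Q_in = 3128.6720 kJ/kg
eta = 0.3842 = 38.4159%

eta = 38.4159%


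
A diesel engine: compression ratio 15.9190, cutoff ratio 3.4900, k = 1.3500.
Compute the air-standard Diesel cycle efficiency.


r^(k-1) = 2.6343
rc^k = 5.4052
eta = 0.5025 = 50.2532%

50.2532%


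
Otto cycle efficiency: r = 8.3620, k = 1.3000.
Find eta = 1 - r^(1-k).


r^(k-1) = 1.8910
eta = 1 - 1/1.8910 = 0.4712 = 47.1181%

47.1181%


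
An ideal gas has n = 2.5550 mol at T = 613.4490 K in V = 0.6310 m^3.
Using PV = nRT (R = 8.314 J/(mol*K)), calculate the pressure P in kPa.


P = nRT/V = 2.5550 * 8.314 * 613.4490 / 0.6310
= 13031.0493 / 0.6310 = 20651.4252 Pa = 20.6514 kPa

20.6514 kPa


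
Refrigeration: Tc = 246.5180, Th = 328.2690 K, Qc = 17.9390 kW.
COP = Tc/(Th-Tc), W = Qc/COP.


COP = 246.5180 / 81.7510 = 3.0155
W = 17.9390 / 3.0155 = 5.9490 kW

COP = 3.0155, W = 5.9490 kW


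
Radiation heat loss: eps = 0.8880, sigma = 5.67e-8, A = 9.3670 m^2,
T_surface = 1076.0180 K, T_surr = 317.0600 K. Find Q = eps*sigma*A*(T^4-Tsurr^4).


T^4 = 1.3405e+12
Tsurr^4 = 1.0106e+10
Q = 0.8880 * 5.67e-8 * 9.3670 * 1.3304e+12 = 627463.3130 W

627463.3130 W


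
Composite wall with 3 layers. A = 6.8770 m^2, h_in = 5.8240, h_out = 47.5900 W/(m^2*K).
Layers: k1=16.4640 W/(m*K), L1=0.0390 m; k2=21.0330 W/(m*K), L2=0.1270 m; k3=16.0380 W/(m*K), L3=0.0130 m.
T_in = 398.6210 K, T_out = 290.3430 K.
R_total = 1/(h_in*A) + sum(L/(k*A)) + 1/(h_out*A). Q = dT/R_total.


R_conv_in = 1/(5.8240*6.8770) = 0.0250
R_1 = 0.0390/(16.4640*6.8770) = 0.0003
R_2 = 0.1270/(21.0330*6.8770) = 0.0009
R_3 = 0.0130/(16.0380*6.8770) = 0.0001
R_conv_out = 1/(47.5900*6.8770) = 0.0031
R_total = 0.0294 K/W
Q = 108.2780 / 0.0294 = 3687.4879 W

R_total = 0.0294 K/W, Q = 3687.4879 W


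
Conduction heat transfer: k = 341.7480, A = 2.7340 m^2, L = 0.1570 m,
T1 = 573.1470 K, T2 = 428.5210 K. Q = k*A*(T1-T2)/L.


dT = 144.6260 K
Q = 341.7480 * 2.7340 * 144.6260 / 0.1570 = 860698.8334 W

860698.8334 W


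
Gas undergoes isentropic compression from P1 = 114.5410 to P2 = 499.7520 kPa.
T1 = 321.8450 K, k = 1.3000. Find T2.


(k-1)/k = 0.2308
(P2/P1)^exp = 1.4049
T2 = 321.8450 * 1.4049 = 452.1593 K

452.1593 K


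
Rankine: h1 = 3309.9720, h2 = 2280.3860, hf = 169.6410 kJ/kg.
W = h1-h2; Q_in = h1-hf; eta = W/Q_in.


W = 1029.5860 kJ/kg
Q_in = 3140.3310 kJ/kg
eta = 0.3279 = 32.7859%

eta = 32.7859%


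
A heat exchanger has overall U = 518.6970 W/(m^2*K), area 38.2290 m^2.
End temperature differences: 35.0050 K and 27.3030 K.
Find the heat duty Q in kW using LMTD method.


LMTD = 30.9947 K
Q = 518.6970 * 38.2290 * 30.9947 = 614601.6449 W = 614.6016 kW

614.6016 kW


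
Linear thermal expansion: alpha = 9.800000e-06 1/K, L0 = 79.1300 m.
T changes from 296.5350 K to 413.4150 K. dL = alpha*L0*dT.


dT = 116.8800 K
dL = 9.800000e-06 * 79.1300 * 116.8800 = 0.090637 m
L_final = 79.220637 m

dL = 0.090637 m


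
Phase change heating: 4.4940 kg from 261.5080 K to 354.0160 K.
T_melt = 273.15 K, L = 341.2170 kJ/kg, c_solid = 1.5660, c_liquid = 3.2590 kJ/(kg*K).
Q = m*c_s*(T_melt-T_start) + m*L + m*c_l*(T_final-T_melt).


Q1 (sensible, solid) = 4.4940 * 1.5660 * 11.6420 = 81.9318 kJ
Q2 (latent) = 4.4940 * 341.2170 = 1533.4292 kJ
Q3 (sensible, liquid) = 4.4940 * 3.2590 * 80.8660 = 1184.3591 kJ
Q_total = 2799.7201 kJ

2799.7201 kJ


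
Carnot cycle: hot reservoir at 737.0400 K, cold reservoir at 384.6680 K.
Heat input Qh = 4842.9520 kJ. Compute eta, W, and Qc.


eta = 1 - 384.6680/737.0400 = 0.4781
W = 0.4781 * 4842.9520 = 2315.3705 kJ
Qc = 4842.9520 - 2315.3705 = 2527.5815 kJ

eta = 47.8091%, W = 2315.3705 kJ, Qc = 2527.5815 kJ


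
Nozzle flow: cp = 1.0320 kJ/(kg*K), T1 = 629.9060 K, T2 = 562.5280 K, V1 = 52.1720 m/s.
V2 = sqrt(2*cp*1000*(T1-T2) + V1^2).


dT = 67.3780 K
2*cp*1000*dT = 139068.1920
V1^2 = 2721.9176
V2 = sqrt(141790.1096) = 376.5503 m/s

376.5503 m/s


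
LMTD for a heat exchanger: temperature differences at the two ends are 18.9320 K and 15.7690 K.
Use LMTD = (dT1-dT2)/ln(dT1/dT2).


dT1/dT2 = 1.2006
ln(dT1/dT2) = 0.1828
LMTD = 3.1630 / 0.1828 = 17.3023 K

17.3023 K


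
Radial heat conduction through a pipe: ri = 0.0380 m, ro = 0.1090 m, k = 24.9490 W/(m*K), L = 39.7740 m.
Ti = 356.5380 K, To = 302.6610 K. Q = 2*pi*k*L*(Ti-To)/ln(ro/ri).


dT = 53.8770 K
ln(ro/ri) = 1.0538
Q = 2*pi*24.9490*39.7740*53.8770 / 1.0538 = 318781.6154 W

318781.6154 W


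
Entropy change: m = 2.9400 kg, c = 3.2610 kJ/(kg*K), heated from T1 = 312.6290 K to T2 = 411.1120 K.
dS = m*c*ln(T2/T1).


T2/T1 = 1.3150
ln(T2/T1) = 0.2738
dS = 2.9400 * 3.2610 * 0.2738 = 2.6255 kJ/K

2.6255 kJ/K


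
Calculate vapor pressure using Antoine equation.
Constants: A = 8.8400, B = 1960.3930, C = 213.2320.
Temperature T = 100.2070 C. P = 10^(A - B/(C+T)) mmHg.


C+T = 313.4390
B/(C+T) = 6.2545
log10(P) = 8.8400 - 6.2545 = 2.5855
P = 10^2.5855 = 385.0666 mmHg

385.0666 mmHg


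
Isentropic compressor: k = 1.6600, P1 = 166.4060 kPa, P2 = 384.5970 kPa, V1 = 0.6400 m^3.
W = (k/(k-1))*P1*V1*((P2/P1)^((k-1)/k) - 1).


(k-1)/k = 0.3976
(P2/P1)^exp = 1.3953
W = 2.5152 * 166.4060 * 0.6400 * (1.3953 - 1) = 105.8781 kJ

105.8781 kJ


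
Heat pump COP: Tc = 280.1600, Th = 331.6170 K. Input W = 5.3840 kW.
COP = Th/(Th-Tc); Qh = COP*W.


COP = 331.6170 / 51.4570 = 6.4445
Qh = 6.4445 * 5.3840 = 34.6974 kW

COP = 6.4445, Qh = 34.6974 kW


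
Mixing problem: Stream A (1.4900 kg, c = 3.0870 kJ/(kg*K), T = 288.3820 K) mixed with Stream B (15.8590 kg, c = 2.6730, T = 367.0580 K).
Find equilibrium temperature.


num = 16886.4455
den = 46.9907
Tf = 359.3569 K

359.3569 K


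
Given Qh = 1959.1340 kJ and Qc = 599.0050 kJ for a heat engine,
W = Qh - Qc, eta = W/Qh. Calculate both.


W = 1959.1340 - 599.0050 = 1360.1290 kJ
eta = 1360.1290 / 1959.1340 = 0.6943 = 69.4250%

W = 1360.1290 kJ, eta = 69.4250%


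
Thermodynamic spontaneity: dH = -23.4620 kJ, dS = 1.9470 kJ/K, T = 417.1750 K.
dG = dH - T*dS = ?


T*dS = 417.1750 * 1.9470 = 812.2397 kJ
dG = -23.4620 - 812.2397 = -835.7017 kJ (spontaneous)

dG = -835.7017 kJ, spontaneous


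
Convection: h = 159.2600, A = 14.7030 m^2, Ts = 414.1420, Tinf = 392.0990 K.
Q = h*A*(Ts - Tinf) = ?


dT = 22.0430 K
Q = 159.2600 * 14.7030 * 22.0430 = 51615.8840 W

51615.8840 W


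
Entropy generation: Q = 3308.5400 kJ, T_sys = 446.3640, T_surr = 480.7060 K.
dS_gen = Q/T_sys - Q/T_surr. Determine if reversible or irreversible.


dS_sys = 3308.5400/446.3640 = 7.4122 kJ/K
dS_surr = -3308.5400/480.7060 = -6.8827 kJ/K
dS_gen = 7.4122 - 6.8827 = 0.5295 kJ/K (irreversible)

dS_gen = 0.5295 kJ/K, irreversible


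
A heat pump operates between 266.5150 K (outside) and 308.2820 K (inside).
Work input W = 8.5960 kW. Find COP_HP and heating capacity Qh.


COP = 308.2820 / 41.7670 = 7.3810
Qh = 7.3810 * 8.5960 = 63.4470 kW

COP = 7.3810, Qh = 63.4470 kW


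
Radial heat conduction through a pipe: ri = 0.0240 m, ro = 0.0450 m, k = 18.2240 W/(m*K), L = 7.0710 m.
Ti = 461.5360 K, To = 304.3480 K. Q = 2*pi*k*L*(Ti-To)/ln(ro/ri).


dT = 157.1880 K
ln(ro/ri) = 0.6286
Q = 2*pi*18.2240*7.0710*157.1880 / 0.6286 = 202461.9620 W

202461.9620 W


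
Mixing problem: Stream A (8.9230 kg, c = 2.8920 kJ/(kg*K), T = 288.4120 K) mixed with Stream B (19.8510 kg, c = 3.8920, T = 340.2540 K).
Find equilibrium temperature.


num = 33730.6181
den = 103.0654
Tf = 327.2739 K

327.2739 K


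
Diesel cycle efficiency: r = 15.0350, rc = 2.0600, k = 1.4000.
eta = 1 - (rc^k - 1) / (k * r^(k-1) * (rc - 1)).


r^(k-1) = 2.9569
rc^k = 2.7505
eta = 0.6011 = 60.1076%

60.1076%


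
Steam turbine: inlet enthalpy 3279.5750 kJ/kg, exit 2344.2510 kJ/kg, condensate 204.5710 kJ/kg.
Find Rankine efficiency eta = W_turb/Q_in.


W = 935.3240 kJ/kg
Q_in = 3075.0040 kJ/kg
eta = 0.3042 = 30.4170%

eta = 30.4170%


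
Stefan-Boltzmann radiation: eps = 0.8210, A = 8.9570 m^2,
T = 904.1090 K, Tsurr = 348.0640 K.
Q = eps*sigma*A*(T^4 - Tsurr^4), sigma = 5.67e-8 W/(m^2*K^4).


T^4 = 6.6816e+11
Tsurr^4 = 1.4677e+10
Q = 0.8210 * 5.67e-8 * 8.9570 * 6.5349e+11 = 272474.4983 W

272474.4983 W


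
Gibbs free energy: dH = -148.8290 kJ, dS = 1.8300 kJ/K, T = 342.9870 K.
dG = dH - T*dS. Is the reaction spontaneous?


T*dS = 342.9870 * 1.8300 = 627.6662 kJ
dG = -148.8290 - 627.6662 = -776.4952 kJ (spontaneous)

dG = -776.4952 kJ, spontaneous


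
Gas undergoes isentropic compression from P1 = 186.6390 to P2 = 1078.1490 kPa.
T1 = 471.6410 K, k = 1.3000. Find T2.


(k-1)/k = 0.2308
(P2/P1)^exp = 1.4989
T2 = 471.6410 * 1.4989 = 706.9408 K

706.9408 K


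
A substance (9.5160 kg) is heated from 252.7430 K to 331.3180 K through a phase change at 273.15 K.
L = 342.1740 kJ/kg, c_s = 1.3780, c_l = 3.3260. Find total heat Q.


Q1 (sensible, solid) = 9.5160 * 1.3780 * 20.4070 = 267.5980 kJ
Q2 (latent) = 9.5160 * 342.1740 = 3256.1278 kJ
Q3 (sensible, liquid) = 9.5160 * 3.3260 * 58.1680 = 1841.0298 kJ
Q_total = 5364.7555 kJ

5364.7555 kJ


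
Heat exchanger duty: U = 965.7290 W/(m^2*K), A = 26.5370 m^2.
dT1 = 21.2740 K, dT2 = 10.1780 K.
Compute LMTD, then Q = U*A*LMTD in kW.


LMTD = 15.0504 K
Q = 965.7290 * 26.5370 * 15.0504 = 385704.3682 W = 385.7044 kW

385.7044 kW


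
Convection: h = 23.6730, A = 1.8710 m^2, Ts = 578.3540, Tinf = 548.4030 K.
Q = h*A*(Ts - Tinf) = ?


dT = 29.9510 K
Q = 23.6730 * 1.8710 * 29.9510 = 1326.5952 W

1326.5952 W


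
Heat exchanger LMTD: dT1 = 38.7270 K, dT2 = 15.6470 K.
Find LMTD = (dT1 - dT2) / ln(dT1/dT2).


dT1/dT2 = 2.4750
ln(dT1/dT2) = 0.9063
LMTD = 23.0800 / 0.9063 = 25.4674 K

25.4674 K


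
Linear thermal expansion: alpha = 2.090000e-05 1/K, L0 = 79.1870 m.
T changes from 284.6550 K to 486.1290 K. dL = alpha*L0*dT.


dT = 201.4740 K
dL = 2.090000e-05 * 79.1870 * 201.4740 = 0.333441 m
L_final = 79.520441 m

dL = 0.333441 m


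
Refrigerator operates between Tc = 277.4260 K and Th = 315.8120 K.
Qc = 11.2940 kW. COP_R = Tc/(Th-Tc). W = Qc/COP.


COP = 277.4260 / 38.3860 = 7.2273
W = 11.2940 / 7.2273 = 1.5627 kW

COP = 7.2273, W = 1.5627 kW


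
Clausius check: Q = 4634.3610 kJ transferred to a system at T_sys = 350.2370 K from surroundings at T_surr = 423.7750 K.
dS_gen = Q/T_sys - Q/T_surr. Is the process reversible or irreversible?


dS_sys = 4634.3610/350.2370 = 13.2321 kJ/K
dS_surr = -4634.3610/423.7750 = -10.9359 kJ/K
dS_gen = 13.2321 - 10.9359 = 2.2962 kJ/K (irreversible)

dS_gen = 2.2962 kJ/K, irreversible


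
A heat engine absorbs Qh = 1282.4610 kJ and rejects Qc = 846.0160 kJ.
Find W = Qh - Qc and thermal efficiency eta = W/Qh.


W = 1282.4610 - 846.0160 = 436.4450 kJ
eta = 436.4450 / 1282.4610 = 0.3403 = 34.0318%

W = 436.4450 kJ, eta = 34.0318%


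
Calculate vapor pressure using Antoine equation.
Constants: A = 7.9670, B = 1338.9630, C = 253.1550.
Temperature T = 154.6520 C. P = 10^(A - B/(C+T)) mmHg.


C+T = 407.8070
B/(C+T) = 3.2833
log10(P) = 7.9670 - 3.2833 = 4.6837
P = 10^4.6837 = 48269.7222 mmHg

48269.7222 mmHg


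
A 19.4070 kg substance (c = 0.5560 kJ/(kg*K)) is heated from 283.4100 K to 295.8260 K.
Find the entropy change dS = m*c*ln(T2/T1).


T2/T1 = 1.0438
ln(T2/T1) = 0.0429
dS = 19.4070 * 0.5560 * 0.0429 = 0.4627 kJ/K

0.4627 kJ/K


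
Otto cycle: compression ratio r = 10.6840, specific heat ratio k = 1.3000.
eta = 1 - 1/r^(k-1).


r^(k-1) = 2.0353
eta = 1 - 1/2.0353 = 0.5087 = 50.8663%

50.8663%


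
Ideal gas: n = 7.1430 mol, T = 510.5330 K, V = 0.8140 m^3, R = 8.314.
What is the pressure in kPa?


P = nRT/V = 7.1430 * 8.314 * 510.5330 / 0.8140
= 30318.9732 / 0.8140 = 37246.8959 Pa = 37.2469 kPa

37.2469 kPa


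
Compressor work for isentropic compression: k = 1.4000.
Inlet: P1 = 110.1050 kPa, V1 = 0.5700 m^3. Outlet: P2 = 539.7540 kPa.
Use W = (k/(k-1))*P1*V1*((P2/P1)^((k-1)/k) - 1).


(k-1)/k = 0.2857
(P2/P1)^exp = 1.5749
W = 3.5000 * 110.1050 * 0.5700 * (1.5749 - 1) = 126.2830 kJ

126.2830 kJ


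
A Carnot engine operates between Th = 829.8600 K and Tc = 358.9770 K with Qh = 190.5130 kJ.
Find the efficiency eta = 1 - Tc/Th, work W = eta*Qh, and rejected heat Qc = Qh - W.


eta = 1 - 358.9770/829.8600 = 0.5674
W = 0.5674 * 190.5130 = 108.1018 kJ
Qc = 190.5130 - 108.1018 = 82.4112 kJ

eta = 56.7425%, W = 108.1018 kJ, Qc = 82.4112 kJ


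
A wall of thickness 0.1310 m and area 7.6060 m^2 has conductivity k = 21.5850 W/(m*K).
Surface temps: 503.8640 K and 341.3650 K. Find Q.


dT = 162.4990 K
Q = 21.5850 * 7.6060 * 162.4990 / 0.1310 = 203651.5740 W

203651.5740 W


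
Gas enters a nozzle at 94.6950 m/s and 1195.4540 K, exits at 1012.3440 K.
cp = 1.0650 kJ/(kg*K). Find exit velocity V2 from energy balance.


dT = 183.1100 K
2*cp*1000*dT = 390024.3000
V1^2 = 8967.1430
V2 = sqrt(398991.4430) = 631.6577 m/s

631.6577 m/s


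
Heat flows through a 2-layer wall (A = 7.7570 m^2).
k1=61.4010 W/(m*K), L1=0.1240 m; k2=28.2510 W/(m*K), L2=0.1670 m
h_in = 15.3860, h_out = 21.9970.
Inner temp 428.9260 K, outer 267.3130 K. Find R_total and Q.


R_conv_in = 1/(15.3860*7.7570) = 0.0084
R_1 = 0.1240/(61.4010*7.7570) = 0.0003
R_2 = 0.1670/(28.2510*7.7570) = 0.0008
R_conv_out = 1/(21.9970*7.7570) = 0.0059
R_total = 0.0153 K/W
Q = 161.6130 / 0.0153 = 10589.3873 W

R_total = 0.0153 K/W, Q = 10589.3873 W


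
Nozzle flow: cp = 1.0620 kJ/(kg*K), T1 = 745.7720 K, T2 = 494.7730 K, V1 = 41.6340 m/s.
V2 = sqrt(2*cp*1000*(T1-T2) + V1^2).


dT = 250.9990 K
2*cp*1000*dT = 533121.8760
V1^2 = 1733.3900
V2 = sqrt(534855.2660) = 731.3380 m/s

731.3380 m/s


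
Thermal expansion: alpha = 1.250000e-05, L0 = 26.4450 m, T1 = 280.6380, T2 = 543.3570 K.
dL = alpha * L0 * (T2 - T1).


dT = 262.7190 K
dL = 1.250000e-05 * 26.4450 * 262.7190 = 0.086845 m
L_final = 26.531845 m

dL = 0.086845 m


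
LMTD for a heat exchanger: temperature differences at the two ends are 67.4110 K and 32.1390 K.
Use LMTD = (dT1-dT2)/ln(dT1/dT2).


dT1/dT2 = 2.0975
ln(dT1/dT2) = 0.7407
LMTD = 35.2720 / 0.7407 = 47.6174 K

47.6174 K


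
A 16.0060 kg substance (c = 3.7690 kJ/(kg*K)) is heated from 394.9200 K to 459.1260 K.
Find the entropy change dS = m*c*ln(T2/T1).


T2/T1 = 1.1626
ln(T2/T1) = 0.1506
dS = 16.0060 * 3.7690 * 0.1506 = 9.0877 kJ/K

9.0877 kJ/K


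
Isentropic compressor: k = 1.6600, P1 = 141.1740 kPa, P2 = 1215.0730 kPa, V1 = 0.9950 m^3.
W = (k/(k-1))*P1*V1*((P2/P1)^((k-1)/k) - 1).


(k-1)/k = 0.3976
(P2/P1)^exp = 2.3533
W = 2.5152 * 141.1740 * 0.9950 * (2.3533 - 1) = 478.1365 kJ

478.1365 kJ


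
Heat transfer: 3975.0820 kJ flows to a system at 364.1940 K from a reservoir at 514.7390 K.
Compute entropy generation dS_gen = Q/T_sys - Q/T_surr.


dS_sys = 3975.0820/364.1940 = 10.9147 kJ/K
dS_surr = -3975.0820/514.7390 = -7.7225 kJ/K
dS_gen = 10.9147 - 7.7225 = 3.1922 kJ/K (irreversible)

dS_gen = 3.1922 kJ/K, irreversible


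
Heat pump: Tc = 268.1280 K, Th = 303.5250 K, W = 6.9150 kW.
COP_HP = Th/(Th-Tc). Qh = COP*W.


COP = 303.5250 / 35.3970 = 8.5749
Qh = 8.5749 * 6.9150 = 59.2953 kW

COP = 8.5749, Qh = 59.2953 kW


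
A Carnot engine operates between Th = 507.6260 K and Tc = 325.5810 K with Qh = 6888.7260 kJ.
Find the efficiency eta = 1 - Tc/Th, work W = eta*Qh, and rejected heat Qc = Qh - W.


eta = 1 - 325.5810/507.6260 = 0.3586
W = 0.3586 * 6888.7260 = 2470.4371 kJ
Qc = 6888.7260 - 2470.4371 = 4418.2889 kJ

eta = 35.8620%, W = 2470.4371 kJ, Qc = 4418.2889 kJ


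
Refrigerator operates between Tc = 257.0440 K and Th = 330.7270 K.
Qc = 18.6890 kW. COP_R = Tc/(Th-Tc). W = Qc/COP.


COP = 257.0440 / 73.6830 = 3.4885
W = 18.6890 / 3.4885 = 5.3573 kW

COP = 3.4885, W = 5.3573 kW


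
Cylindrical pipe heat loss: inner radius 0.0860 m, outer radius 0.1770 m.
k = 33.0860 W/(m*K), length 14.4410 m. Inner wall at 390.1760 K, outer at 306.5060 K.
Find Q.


dT = 83.6700 K
ln(ro/ri) = 0.7218
Q = 2*pi*33.0860*14.4410*83.6700 / 0.7218 = 347994.8582 W

347994.8582 W


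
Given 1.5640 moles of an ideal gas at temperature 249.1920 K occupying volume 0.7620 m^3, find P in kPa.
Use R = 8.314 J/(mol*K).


P = nRT/V = 1.5640 * 8.314 * 249.1920 / 0.7620
= 3240.2675 / 0.7620 = 4252.3196 Pa = 4.2523 kPa

4.2523 kPa


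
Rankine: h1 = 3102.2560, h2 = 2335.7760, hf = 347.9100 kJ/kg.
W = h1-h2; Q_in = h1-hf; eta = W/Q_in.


W = 766.4800 kJ/kg
Q_in = 2754.3460 kJ/kg
eta = 0.2783 = 27.8280%

eta = 27.8280%


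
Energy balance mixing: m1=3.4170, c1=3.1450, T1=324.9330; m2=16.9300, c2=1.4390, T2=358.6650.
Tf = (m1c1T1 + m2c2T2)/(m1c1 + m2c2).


num = 12229.7747
den = 35.1087
Tf = 348.3399 K

348.3399 K


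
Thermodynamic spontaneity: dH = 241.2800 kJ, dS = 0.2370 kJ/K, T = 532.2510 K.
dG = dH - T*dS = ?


T*dS = 532.2510 * 0.2370 = 126.1435 kJ
dG = 241.2800 - 126.1435 = 115.1365 kJ (non-spontaneous)

dG = 115.1365 kJ, non-spontaneous


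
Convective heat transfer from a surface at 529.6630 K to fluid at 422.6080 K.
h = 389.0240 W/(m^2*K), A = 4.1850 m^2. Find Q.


dT = 107.0550 K
Q = 389.0240 * 4.1850 * 107.0550 = 174292.5457 W

174292.5457 W


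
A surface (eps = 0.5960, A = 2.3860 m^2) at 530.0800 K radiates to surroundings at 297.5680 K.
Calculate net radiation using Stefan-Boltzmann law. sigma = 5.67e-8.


T^4 = 7.8952e+10
Tsurr^4 = 7.8405e+09
Q = 0.5960 * 5.67e-8 * 2.3860 * 7.1112e+10 = 5733.7967 W

5733.7967 W


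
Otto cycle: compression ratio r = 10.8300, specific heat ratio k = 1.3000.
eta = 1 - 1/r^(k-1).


r^(k-1) = 2.0436
eta = 1 - 1/2.0436 = 0.5107 = 51.0659%

51.0659%


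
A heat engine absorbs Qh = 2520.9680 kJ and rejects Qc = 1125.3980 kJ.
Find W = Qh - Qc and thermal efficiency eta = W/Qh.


W = 2520.9680 - 1125.3980 = 1395.5700 kJ
eta = 1395.5700 / 2520.9680 = 0.5536 = 55.3585%

W = 1395.5700 kJ, eta = 55.3585%


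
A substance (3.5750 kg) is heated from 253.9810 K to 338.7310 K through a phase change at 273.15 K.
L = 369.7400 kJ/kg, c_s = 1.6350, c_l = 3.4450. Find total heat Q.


Q1 (sensible, solid) = 3.5750 * 1.6350 * 19.1690 = 112.0452 kJ
Q2 (latent) = 3.5750 * 369.7400 = 1321.8205 kJ
Q3 (sensible, liquid) = 3.5750 * 3.4450 * 65.5810 = 807.6874 kJ
Q_total = 2241.5531 kJ

2241.5531 kJ


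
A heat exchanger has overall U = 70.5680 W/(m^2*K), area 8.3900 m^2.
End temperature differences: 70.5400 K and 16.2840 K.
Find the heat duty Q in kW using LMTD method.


LMTD = 37.0096 K
Q = 70.5680 * 8.3900 * 37.0096 = 21912.1248 W = 21.9121 kW

21.9121 kW


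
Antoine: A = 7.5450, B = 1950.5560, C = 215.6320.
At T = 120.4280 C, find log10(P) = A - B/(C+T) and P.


C+T = 336.0600
B/(C+T) = 5.8042
log10(P) = 7.5450 - 5.8042 = 1.7408
P = 10^1.7408 = 55.0567 mmHg

55.0567 mmHg


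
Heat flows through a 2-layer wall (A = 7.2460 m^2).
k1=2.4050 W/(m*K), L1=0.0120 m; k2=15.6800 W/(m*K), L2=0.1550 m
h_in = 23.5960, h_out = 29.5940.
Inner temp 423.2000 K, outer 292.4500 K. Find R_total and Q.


R_conv_in = 1/(23.5960*7.2460) = 0.0058
R_1 = 0.0120/(2.4050*7.2460) = 0.0007
R_2 = 0.1550/(15.6800*7.2460) = 0.0014
R_conv_out = 1/(29.5940*7.2460) = 0.0047
R_total = 0.0126 K/W
Q = 130.7500 / 0.0126 = 10405.9446 W

R_total = 0.0126 K/W, Q = 10405.9446 W


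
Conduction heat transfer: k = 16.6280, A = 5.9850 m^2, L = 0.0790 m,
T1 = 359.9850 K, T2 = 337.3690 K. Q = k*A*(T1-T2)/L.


dT = 22.6160 K
Q = 16.6280 * 5.9850 * 22.6160 / 0.0790 = 28490.0279 W

28490.0279 W


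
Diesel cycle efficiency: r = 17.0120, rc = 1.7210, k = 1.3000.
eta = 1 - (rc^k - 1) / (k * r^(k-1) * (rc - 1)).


r^(k-1) = 2.3401
rc^k = 2.0254
eta = 0.5325 = 53.2484%

53.2484%


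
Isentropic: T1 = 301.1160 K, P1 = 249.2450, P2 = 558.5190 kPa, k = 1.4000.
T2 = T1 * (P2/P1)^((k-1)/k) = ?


(k-1)/k = 0.2857
(P2/P1)^exp = 1.2593
T2 = 301.1160 * 1.2593 = 379.1852 K

379.1852 K


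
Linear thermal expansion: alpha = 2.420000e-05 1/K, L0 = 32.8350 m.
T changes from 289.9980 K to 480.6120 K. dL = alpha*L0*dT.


dT = 190.6140 K
dL = 2.420000e-05 * 32.8350 * 190.6140 = 0.151463 m
L_final = 32.986463 m

dL = 0.151463 m


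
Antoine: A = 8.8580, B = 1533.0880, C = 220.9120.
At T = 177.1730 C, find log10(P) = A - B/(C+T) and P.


C+T = 398.0850
B/(C+T) = 3.8512
log10(P) = 8.8580 - 3.8512 = 5.0068
P = 10^5.0068 = 101588.0406 mmHg

101588.0406 mmHg


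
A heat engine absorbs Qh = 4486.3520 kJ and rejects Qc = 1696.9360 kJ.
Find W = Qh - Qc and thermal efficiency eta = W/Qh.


W = 4486.3520 - 1696.9360 = 2789.4160 kJ
eta = 2789.4160 / 4486.3520 = 0.6218 = 62.1756%

W = 2789.4160 kJ, eta = 62.1756%


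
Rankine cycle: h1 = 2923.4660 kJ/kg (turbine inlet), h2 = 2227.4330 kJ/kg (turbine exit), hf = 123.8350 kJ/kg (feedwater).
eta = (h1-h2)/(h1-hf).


W = 696.0330 kJ/kg
Q_in = 2799.6310 kJ/kg
eta = 0.2486 = 24.8616%

eta = 24.8616%


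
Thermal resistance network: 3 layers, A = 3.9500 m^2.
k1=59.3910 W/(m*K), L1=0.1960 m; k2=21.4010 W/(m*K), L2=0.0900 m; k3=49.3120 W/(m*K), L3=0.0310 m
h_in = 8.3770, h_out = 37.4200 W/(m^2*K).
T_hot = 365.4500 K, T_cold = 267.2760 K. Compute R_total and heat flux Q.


R_conv_in = 1/(8.3770*3.9500) = 0.0302
R_1 = 0.1960/(59.3910*3.9500) = 0.0008
R_2 = 0.0900/(21.4010*3.9500) = 0.0011
R_3 = 0.0310/(49.3120*3.9500) = 0.0002
R_conv_out = 1/(37.4200*3.9500) = 0.0068
R_total = 0.0390 K/W
Q = 98.1740 / 0.0390 = 2514.3054 W

R_total = 0.0390 K/W, Q = 2514.3054 W


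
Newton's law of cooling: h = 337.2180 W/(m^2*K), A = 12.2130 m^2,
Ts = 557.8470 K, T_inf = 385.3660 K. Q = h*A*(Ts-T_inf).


dT = 172.4810 K
Q = 337.2180 * 12.2130 * 172.4810 = 710353.2419 W

710353.2419 W


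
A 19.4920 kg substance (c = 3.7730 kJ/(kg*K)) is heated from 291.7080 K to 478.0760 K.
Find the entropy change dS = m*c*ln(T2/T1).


T2/T1 = 1.6389
ln(T2/T1) = 0.4940
dS = 19.4920 * 3.7730 * 0.4940 = 36.3316 kJ/K

36.3316 kJ/K


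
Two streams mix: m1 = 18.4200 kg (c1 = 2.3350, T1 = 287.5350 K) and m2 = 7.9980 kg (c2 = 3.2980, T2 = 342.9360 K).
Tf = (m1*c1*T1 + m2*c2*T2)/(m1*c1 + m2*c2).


num = 21412.8430
den = 69.3881
Tf = 308.5953 K

308.5953 K


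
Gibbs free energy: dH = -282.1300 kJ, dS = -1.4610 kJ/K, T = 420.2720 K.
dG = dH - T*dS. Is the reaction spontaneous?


T*dS = 420.2720 * -1.4610 = -614.0174 kJ
dG = -282.1300 + 614.0174 = 331.8874 kJ (non-spontaneous)

dG = 331.8874 kJ, non-spontaneous


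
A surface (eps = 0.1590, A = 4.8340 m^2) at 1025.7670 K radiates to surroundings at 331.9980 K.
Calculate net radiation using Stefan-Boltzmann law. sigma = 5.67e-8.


T^4 = 1.1071e+12
Tsurr^4 = 1.2149e+10
Q = 0.1590 * 5.67e-8 * 4.8340 * 1.0950e+12 = 47718.8128 W

47718.8128 W


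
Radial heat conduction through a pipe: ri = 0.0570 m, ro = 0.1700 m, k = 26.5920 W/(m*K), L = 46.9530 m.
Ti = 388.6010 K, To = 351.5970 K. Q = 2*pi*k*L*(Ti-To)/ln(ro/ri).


dT = 37.0040 K
ln(ro/ri) = 1.0927
Q = 2*pi*26.5920*46.9530*37.0040 / 1.0927 = 265658.1835 W

265658.1835 W


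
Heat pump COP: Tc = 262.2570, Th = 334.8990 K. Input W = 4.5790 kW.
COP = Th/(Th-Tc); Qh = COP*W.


COP = 334.8990 / 72.6420 = 4.6103
Qh = 4.6103 * 4.5790 = 21.1104 kW

COP = 4.6103, Qh = 21.1104 kW


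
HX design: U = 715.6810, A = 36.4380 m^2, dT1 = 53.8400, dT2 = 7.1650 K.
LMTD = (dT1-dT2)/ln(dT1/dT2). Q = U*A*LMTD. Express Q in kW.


LMTD = 23.1430 K
Q = 715.6810 * 36.4380 * 23.1430 = 603522.7645 W = 603.5228 kW

603.5228 kW


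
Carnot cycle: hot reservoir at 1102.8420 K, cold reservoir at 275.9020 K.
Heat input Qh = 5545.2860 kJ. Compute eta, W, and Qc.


eta = 1 - 275.9020/1102.8420 = 0.7498
W = 0.7498 * 5545.2860 = 4158.0016 kJ
Qc = 5545.2860 - 4158.0016 = 1387.2844 kJ

eta = 74.9826%, W = 4158.0016 kJ, Qc = 1387.2844 kJ


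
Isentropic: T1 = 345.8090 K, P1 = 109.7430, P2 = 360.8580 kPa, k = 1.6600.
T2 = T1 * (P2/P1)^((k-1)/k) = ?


(k-1)/k = 0.3976
(P2/P1)^exp = 1.6052
T2 = 345.8090 * 1.6052 = 555.1041 K

555.1041 K


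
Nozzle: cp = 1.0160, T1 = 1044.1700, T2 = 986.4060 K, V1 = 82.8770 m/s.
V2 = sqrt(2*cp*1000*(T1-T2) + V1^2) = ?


dT = 57.7640 K
2*cp*1000*dT = 117376.4480
V1^2 = 6868.5971
V2 = sqrt(124245.0451) = 352.4841 m/s

352.4841 m/s


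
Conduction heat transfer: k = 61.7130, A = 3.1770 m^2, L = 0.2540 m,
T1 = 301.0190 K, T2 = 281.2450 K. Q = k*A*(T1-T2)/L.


dT = 19.7740 K
Q = 61.7130 * 3.1770 * 19.7740 / 0.2540 = 15263.5195 W

15263.5195 W


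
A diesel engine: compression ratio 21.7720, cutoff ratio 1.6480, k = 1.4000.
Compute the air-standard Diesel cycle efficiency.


r^(k-1) = 3.4289
rc^k = 2.0125
eta = 0.6745 = 67.4507%

67.4507%


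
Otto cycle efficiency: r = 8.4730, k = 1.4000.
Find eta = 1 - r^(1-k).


r^(k-1) = 2.3508
eta = 1 - 1/2.3508 = 0.5746 = 57.4612%

57.4612%


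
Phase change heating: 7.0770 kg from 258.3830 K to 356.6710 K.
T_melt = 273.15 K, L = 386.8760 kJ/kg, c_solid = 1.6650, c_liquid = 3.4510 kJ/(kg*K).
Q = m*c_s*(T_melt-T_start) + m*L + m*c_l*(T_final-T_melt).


Q1 (sensible, solid) = 7.0770 * 1.6650 * 14.7670 = 174.0026 kJ
Q2 (latent) = 7.0770 * 386.8760 = 2737.9215 kJ
Q3 (sensible, liquid) = 7.0770 * 3.4510 * 83.5210 = 2039.8106 kJ
Q_total = 4951.7346 kJ

4951.7346 kJ
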